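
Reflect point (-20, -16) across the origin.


Reflection rule for origin: (-x, -y)
(-20, -16) -> (20, 16)

(20, 16)


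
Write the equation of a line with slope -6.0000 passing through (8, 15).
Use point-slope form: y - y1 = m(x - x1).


y - 15 = -6.0000(x - 8)
y = -6.0000x + 15 + 6.0000*8
y = -6.0000x + 63.0000

y = -6.0000x + 63.0000


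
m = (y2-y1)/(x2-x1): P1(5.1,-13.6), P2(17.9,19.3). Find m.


dy = 19.3 + 13.6 = 32.9
dx = 17.9 - 5.1 = 12.8
m = 32.9/12.8 = 2.5703

m = 2.5703


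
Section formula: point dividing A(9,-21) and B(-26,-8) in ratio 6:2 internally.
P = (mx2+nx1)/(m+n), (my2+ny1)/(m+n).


Px = (6*(-26) + 2*9)/8 = -138/8 = -17.2500
Py = (6*(-8) + 2*(-21))/8 = -90/8 = -11.2500

P = (-17.2500, -11.2500)


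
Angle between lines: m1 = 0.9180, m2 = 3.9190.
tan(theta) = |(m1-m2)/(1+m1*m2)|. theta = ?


m1-m2 = -3.001
1+m1*m2 = 4.597642
tan(theta) = |-3.001/4.597642| = 0.652726
theta = arctan(|-3.001/4.597642|) = 33.1335 degrees (acute angle)

33.1335 degrees


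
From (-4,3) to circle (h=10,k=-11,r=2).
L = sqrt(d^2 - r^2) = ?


d = sqrt((-4-10)^2 + (3+ 11)^2) = sqrt(196+196) = 19.7990
L = sqrt(392.0000 - 4) = sqrt(388.0000) = 19.6977

19.6977


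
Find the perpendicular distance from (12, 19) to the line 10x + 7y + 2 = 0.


|10*12 + 7*19 + 2| = |255| = 255
sqrt(100 + 49) = sqrt(149) = 12.2066
d = 255/sqrt(149) = 20.8904

20.8904


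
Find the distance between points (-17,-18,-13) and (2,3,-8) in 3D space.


dx=19, dy=21, dz=5
d = sqrt(361+441+25) = sqrt(827) = 28.7576

28.7576


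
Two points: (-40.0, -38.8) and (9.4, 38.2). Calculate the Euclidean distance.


dx = 9.4 + 40.0 = 49.4
dy = 38.2 + 38.8 = 77.0
d = sqrt(2440.36 + 5929.0) = sqrt(8369.36) = 91.4842

91.4842


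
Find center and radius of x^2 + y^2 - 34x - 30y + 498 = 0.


h = -D/2 = 34/2 = 17
k = -E/2 = 30/2 = 15
r^2 = h^2 + k^2 - F = 289 + 225 - 498 = 16
r = 4

Center (17, 15), radius = 4


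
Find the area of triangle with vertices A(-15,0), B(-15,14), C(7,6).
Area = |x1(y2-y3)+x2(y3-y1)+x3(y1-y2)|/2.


-15*(14-6) = -120
-15*(6-0) = -90
7*(0-14) = -98
sum = -308
Area = |-308|/2 = 154.0000

154.0000 sq units


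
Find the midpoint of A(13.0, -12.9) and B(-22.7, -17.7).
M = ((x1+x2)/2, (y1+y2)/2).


Mx = (13.0 - 22.7)/2 = -9.7/2 = -4.8500
My = (-12.9 - 17.7)/2 = -30.6/2 = -15.3000

(-4.8500, -15.3000)


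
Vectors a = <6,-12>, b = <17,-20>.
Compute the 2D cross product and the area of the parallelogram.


cross = 6*(-20) + 12*17 = -120 + 204 = 84
Parallelogram area = |84| = 84

cross = 84, parallelogram area = 84


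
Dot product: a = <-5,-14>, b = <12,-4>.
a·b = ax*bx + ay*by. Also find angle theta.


a·b = -5*12 - 14*(-4) = -60 + 56 = -4
|a| = sqrt(25+196) = 14.8661
|b| = sqrt(144+16) = 12.6491
cos(theta) = -4/(sqrt(221)*sqrt(160)) = -4/sqrt(35360) = -0.021272
theta = arccos(-4/sqrt(35360)) = 91.2189 degrees

a·b = -4, theta = 91.2189 deg


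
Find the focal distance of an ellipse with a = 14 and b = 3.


c^2 = 14^2 - 3^2 = 196 - 9 = 187
c = sqrt(187) = 13.6748

c = 13.6748


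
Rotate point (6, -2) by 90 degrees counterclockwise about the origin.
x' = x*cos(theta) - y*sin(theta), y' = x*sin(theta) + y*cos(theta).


cos(90) = 0, sin(90) = 1
x' = 6*0 + 2*1 = 2
y' = 6*1 - 2*0 = 6

(2, 6)


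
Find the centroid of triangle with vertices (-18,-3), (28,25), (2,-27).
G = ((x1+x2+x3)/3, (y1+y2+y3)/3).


Gx = (-18+28+2)/3 = 12/3 = 4.0000
Gy = (-3+25- 27)/3 = -5/3 = -1.6667

G = (4.0000, -1.6667)


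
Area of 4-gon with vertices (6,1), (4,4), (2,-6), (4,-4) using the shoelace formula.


sum(xi*y_{i+1}) = 6*4 + 4*(-6) + 2*(-4) + 4*1 = -4
sum(yi*x_{i+1}) = 1*4 + 4*2 - 6*4 - 4*6 = -36
Area = |-4 + 36|/2 = 32/2 = 16.0000

16.0000 sq units


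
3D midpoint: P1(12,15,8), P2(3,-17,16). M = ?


Mx = (12+3)/2 = 7.5000
My = (15- 17)/2 = -1.0000
Mz = (8+16)/2 = 12.0000

M = (7.5000, -1.0000, 12.0000)


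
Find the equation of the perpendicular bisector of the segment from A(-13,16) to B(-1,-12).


Midpoint = (-7, 2)
Slope of AB = dy/dx = -28/12 = -2.3333
Perp slope = -dx/dy = 12/28 = 0.4286
b = My - (perp slope)*Mx = 2 + (12*(-7))/(-28) = 2 + 3.0000 = 5.0000

y = 0.4286x + 5.0000


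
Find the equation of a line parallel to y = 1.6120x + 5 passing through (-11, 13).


Parallel lines have equal slopes.
m2 = 1.6120
b2 = 13 - 1.6120*(-11) = 30.7320

y = 1.6120x + 30.7320


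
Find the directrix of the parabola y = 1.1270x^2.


a = 1.1270
1/(4a) = 0.2218
directrix: y = -0.2218 = -0.2218

y = -0.2218


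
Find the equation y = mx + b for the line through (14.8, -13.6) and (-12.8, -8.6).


m = (5.0)/(-27.6) = -0.1812
b = y1 - m*x1 = -13.6 - (5.0*14.8)/(-27.6) = -13.6 + 2.6812 = -10.9188

y = -0.1812x - 10.9188


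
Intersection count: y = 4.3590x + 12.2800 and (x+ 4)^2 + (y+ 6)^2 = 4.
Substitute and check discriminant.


Substitute y = 4.3590x + 12.2800: (x+ 4)^2 + (4.3590x+12.2800+ 6)^2 = 4
Expand to Ax^2 + Bx + C = 0, where b-k = 18.28
A = 1+m^2 = 20.000881
B = 2(m(b-k) - h) = 2(4.3590*18.28 + 4) = 167.36504
C = h^2 + (b-k)^2 - r^2 = 16 + 334.1584 - 4 = 346.1584
disc = B^2-4AC = 28011.0566 - 27693.8919 = 317.1647
disc > 0

2 intersection points


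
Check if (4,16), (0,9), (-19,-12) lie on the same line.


4*(9+ 12) + 0*(-12-16) - 19*(16-9)
= 84 + 0 - 133 = -49

No, not collinear (determinant = -49)


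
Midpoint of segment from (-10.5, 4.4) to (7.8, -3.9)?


Mx = (-10.5 + 7.8)/2 = -2.7/2 = -1.3500
My = (4.4 - 3.9)/2 = 0.5/2 = 0.2500

(-1.3500, 0.2500)


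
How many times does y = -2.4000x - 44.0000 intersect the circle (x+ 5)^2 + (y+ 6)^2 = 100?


Substitute y = -2.4000x - 44.0000: (x+ 5)^2 + (-2.4000x- 44.0000+ 6)^2 = 100
Expand to Ax^2 + Bx + C = 0, where b-k = -38
A = 1+m^2 = 6.76
B = 2(m(b-k) - h) = 2(-2.4000*(-38) + 5) = 192.4
C = h^2 + (b-k)^2 - r^2 = 25 + 1444 - 100 = 1369
disc = B^2-4AC = 37017.7600 - 37017.7600 = 0
disc = 0

1 intersection point (tangent)


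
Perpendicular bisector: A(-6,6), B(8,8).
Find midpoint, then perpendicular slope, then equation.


Midpoint = (1, 7)
Slope of AB = dy/dx = 2/14 = 0.1429
Perp slope = -dx/dy = -14/2 = -7.0000
b = My - (perp slope)*Mx = 7 + (14*1)/2 = 7 + 7.0000 = 14.0000

y = -7.0000x + 14.0000


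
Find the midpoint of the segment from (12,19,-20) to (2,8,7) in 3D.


Mx = (12+2)/2 = 7.0000
My = (19+8)/2 = 13.5000
Mz = (-20+7)/2 = -6.5000

M = (7.0000, 13.5000, -6.5000)


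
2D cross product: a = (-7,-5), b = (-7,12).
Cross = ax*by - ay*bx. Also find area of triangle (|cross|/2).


cross = -7*12 + 5*(-7) = -84 - 35 = -119
Triangle area = |-119|/2 = 119/2 = 59.5000

cross = -119, triangle area = 59.5000


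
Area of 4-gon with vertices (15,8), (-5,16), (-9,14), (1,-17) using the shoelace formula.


sum(xi*y_{i+1}) = 15*16 - 5*14 - 9*(-17) + 1*8 = 331
sum(yi*x_{i+1}) = 8*(-5) + 16*(-9) + 14*1 - 17*15 = -425
Area = |331 + 425|/2 = 756/2 = 378.0000

378.0000 sq units


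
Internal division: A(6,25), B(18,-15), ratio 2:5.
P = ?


Px = (2*18 + 5*6)/7 = 66/7 = 9.4286
Py = (2*(-15) + 5*25)/7 = 95/7 = 13.5714

P = (9.4286, 13.5714)


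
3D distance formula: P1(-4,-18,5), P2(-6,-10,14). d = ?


dx=-2, dy=8, dz=9
d = sqrt(4+64+81) = sqrt(149) = 12.2066

12.2066


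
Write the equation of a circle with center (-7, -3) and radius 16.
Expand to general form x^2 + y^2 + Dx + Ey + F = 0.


(x+ 7)^2 + (y+ 3)^2 = 16^2
D = -2h = 14, E = -2k = 6
F = h^2+k^2-r^2 = 49+9-256 = -198

x^2 + y^2 + 14x + 6y - 198 = 0


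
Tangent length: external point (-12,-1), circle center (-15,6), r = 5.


d = sqrt((-12+ 15)^2 + (-1-6)^2) = sqrt(9+49) = 7.6158
L = sqrt(58.0000 - 25) = sqrt(33.0000) = 5.7446

5.7446


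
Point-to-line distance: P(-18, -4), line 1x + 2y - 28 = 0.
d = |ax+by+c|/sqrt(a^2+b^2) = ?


|1*(-18) + 2*(-4) - 28| = |-54| = 54
sqrt(1 + 4) = sqrt(5) = 2.2361
d = 54/sqrt(5) = 24.1495

24.1495


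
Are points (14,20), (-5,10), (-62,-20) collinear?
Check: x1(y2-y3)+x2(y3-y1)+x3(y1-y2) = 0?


14*(10+ 20) - 5*(-20-20) - 62*(20-10)
= 420 + 200 - 620 = 0

Yes, collinear (determinant = 0)


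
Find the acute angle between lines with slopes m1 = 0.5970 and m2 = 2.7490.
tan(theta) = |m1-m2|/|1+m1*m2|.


m1-m2 = -2.152
1+m1*m2 = 2.641153
tan(theta) = |-2.152/2.641153| = 0.814796
theta = arctan(|-2.152/2.641153|) = 39.1730 degrees (acute angle)

39.1730 degrees


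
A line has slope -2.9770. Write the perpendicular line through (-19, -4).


Perpendicular slope = -1/m1 = -1/(-2.9770) = 0.3359
b2 = y0 - m2*x0 = -4 - 19/(-2.9770) = -4 + 6.3823 = 2.3823

y = 0.3359x + 2.3823


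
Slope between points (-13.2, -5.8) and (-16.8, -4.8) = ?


dy = -4.8 + 5.8 = 1.0
dx = -16.8 + 13.2 = -3.6
m = 1.0/(-3.6) = -0.2778

m = -0.2778


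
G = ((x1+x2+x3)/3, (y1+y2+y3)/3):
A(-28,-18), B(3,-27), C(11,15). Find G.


Gx = (-28+3+11)/3 = -14/3 = -4.6667
Gy = (-18- 27+15)/3 = -30/3 = -10.0000

G = (-4.6667, -10.0000)


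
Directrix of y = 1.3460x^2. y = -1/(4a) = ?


a = 1.3460
1/(4a) = 0.1857
directrix: y = -0.1857 = -0.1857

y = -0.1857


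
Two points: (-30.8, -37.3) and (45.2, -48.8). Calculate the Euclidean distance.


dx = 45.2 + 30.8 = 76.0
dy = -48.8 + 37.3 = -11.5
d = sqrt(5776.0 + 132.25) = sqrt(5908.25) = 76.8651

76.8651


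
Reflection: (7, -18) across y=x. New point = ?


Reflection rule for y=x: (y, x)
(7, -18) -> (-18, 7)

(-18, 7)


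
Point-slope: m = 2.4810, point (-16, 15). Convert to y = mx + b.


y - 15 = 2.4810(x + 16)
y = 2.4810x + 15 - 2.4810*(-16)
y = 2.4810x + 54.6960

y = 2.4810x + 54.6960


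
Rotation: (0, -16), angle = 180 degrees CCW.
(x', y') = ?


cos(180) = -1, sin(180) = 0
x' = 0*(-1) + 16*0 = 0
y' = 0*0 - 16*(-1) = 16

(0, 16)


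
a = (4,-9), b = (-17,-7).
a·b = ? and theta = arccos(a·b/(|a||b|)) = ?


a·b = 4*(-17) - 9*(-7) = -68 + 63 = -5
|a| = sqrt(16+81) = 9.8489
|b| = sqrt(289+49) = 18.3848
cos(theta) = -5/(sqrt(97)*sqrt(338)) = -5/sqrt(32786) = -0.027614
theta = arccos(-5/sqrt(32786)) = 91.5824 degrees

a·b = -5, theta = 91.5824 deg


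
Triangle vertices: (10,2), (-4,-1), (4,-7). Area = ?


10*(-1+ 7) = 60
-4*(-7-2) = 36
4*(2+ 1) = 12
sum = 108
Area = |108|/2 = 54.0000

54.0000 sq units


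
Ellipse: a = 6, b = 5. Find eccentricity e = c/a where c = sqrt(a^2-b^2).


c = sqrt(36-25) = sqrt(11) = 3.3166
e = c/a = sqrt(11)/6 = 0.5528

e = 0.5528


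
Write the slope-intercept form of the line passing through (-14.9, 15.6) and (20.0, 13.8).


m = (-1.8)/(34.9) = -0.0516
b = y1 - m*x1 = 15.6 - (-1.8*(-14.9))/(34.9) = 15.6 - 0.7685 = 14.8315

y = -0.0516x + 14.8315


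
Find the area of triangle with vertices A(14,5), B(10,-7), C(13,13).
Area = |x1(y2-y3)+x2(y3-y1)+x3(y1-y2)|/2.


14*(-7-13) = -280
10*(13-5) = 80
13*(5+ 7) = 156
sum = -44
Area = |-44|/2 = 22.0000

22.0000 sq units


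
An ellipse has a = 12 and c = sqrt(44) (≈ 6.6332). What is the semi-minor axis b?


b^2 = 12^2 - (sqrt(44))^2 = 144 - 44 = 100
b = sqrt(100) = 10

b = 10


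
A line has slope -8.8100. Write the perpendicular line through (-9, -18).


Perpendicular slope = -1/m1 = -1/(-8.8100) = 0.1135
b2 = y0 - m2*x0 = -18 - 9/(-8.8100) = -18 + 1.0216 = -16.9784

y = 0.1135x - 16.9784


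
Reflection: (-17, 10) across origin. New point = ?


Reflection rule for origin: (-x, -y)
(-17, 10) -> (17, -10)

(17, -10)


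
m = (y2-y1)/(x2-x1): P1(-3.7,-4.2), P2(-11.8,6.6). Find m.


dy = 6.6 + 4.2 = 10.8
dx = -11.8 + 3.7 = -8.1
m = 10.8/(-8.1) = -1.3333

m = -1.3333


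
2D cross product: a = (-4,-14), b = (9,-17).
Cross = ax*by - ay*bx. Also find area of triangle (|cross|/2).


cross = -4*(-17) + 14*9 = 68 + 126 = 194
Triangle area = |194|/2 = 194/2 = 97.0000

cross = 194, triangle area = 97.0000


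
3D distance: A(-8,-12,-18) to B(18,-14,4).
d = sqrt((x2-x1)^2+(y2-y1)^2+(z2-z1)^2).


dx=26, dy=-2, dz=22
d = sqrt(676+4+484) = sqrt(1164) = 34.1174

34.1174


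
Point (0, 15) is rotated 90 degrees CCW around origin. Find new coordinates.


cos(90) = 0, sin(90) = 1
x' = 0*0 - 15*1 = -15
y' = 0*1 + 15*0 = 0

(-15, 0)


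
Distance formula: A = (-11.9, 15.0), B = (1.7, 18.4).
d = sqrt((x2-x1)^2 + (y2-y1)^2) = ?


dx = 1.7 + 11.9 = 13.6
dy = 18.4 - 15.0 = 3.4
d = sqrt(184.96 + 11.56) = sqrt(196.52) = 14.0186

14.0186


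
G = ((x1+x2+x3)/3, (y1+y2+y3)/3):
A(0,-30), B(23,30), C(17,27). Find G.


Gx = (0+23+17)/3 = 40/3 = 13.3333
Gy = (-30+30+27)/3 = 27/3 = 9.0000

G = (13.3333, 9.0000)


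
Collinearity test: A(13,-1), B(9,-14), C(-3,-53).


13*(-14+ 53) + 9*(-53+ 1) - 3*(-1+ 14)
= 507 - 468 - 39 = 0

Yes, collinear (determinant = 0)


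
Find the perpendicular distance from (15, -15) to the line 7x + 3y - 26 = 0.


|7*15 + 3*(-15) - 26| = |34| = 34
sqrt(49 + 9) = sqrt(58) = 7.6158
d = 34/sqrt(58) = 4.4644

4.4644


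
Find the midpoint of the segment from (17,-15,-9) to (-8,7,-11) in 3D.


Mx = (17- 8)/2 = 4.5000
My = (-15+7)/2 = -4.0000
Mz = (-9- 11)/2 = -10.0000

M = (4.5000, -4.0000, -10.0000)


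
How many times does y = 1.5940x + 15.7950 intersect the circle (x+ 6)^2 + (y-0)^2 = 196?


Substitute y = 1.5940x + 15.7950: (x+ 6)^2 + (1.5940x+15.7950-0)^2 = 196
Expand to Ax^2 + Bx + C = 0, where b-k = 15.795
A = 1+m^2 = 3.540836
B = 2(m(b-k) - h) = 2(1.5940*15.795 + 6) = 62.35446
C = h^2 + (b-k)^2 - r^2 = 36 + 249.482025 - 196 = 89.482025
disc = B^2-4AC = 3888.0787 - 1267.3647 = 2620.7140
disc > 0

2 intersection points


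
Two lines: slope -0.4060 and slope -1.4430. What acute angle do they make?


m1-m2 = 1.037
1+m1*m2 = 1.585858
tan(theta) = |1.037/1.585858| = 0.653905
theta = arctan(|1.037/1.585858|) = 33.1809 degrees (acute angle)

33.1809 degrees


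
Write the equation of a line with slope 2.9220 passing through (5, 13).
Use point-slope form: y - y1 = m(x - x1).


y - 13 = 2.9220(x - 5)
y = 2.9220x + 13 - 2.9220*5
y = 2.9220x - 1.6100

y = 2.9220x - 1.6100


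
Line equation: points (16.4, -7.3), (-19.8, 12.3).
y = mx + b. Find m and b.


m = (19.6)/(-36.2) = -0.5414
b = y1 - m*x1 = -7.3 - (19.6*16.4)/(-36.2) = -7.3 + 8.8796 = 1.5796

y = -0.5414x + 1.5796


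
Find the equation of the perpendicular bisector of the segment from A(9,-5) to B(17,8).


Midpoint = (13, 1.5)
Slope of AB = dy/dx = 13/8 = 1.6250
Perp slope = -dx/dy = -8/13 = -0.6154
b = My - (perp slope)*Mx = 1.5 + (8*13)/13 = 1.5 + 8.0000 = 9.5000

y = -0.6154x + 9.5000


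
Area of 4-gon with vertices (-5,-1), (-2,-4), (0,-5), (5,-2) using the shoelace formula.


sum(xi*y_{i+1}) = -5*(-4) - 2*(-5) + 0*(-2) + 5*(-1) = 25
sum(yi*x_{i+1}) = -1*(-2) - 4*0 - 5*5 - 2*(-5) = -13
Area = |25 + 13|/2 = 38/2 = 19.0000

19.0000 sq units


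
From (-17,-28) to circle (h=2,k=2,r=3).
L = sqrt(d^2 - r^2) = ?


d = sqrt((-17-2)^2 + (-28-2)^2) = sqrt(361+900) = 35.5106
L = sqrt(1261.0000 - 9) = sqrt(1252.0000) = 35.3836

35.3836


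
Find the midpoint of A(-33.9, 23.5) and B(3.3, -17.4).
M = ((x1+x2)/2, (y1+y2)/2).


Mx = (-33.9 + 3.3)/2 = -30.6/2 = -15.3000
My = (23.5 - 17.4)/2 = 6.1/2 = 3.0500

(-15.3000, 3.0500)


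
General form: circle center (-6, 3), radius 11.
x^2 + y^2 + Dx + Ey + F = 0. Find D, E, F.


(x+ 6)^2 + (y-3)^2 = 11^2
D = -2h = 12, E = -2k = -6
F = h^2+k^2-r^2 = 36+9-121 = -76

D = 12, E = -6, F = -76


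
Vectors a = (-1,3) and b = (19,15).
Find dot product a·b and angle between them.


a·b = -1*19 + 3*15 = -19 + 45 = 26
|a| = sqrt(1+9) = 3.1623
|b| = sqrt(361+225) = 24.2074
cos(theta) = 26/(sqrt(10)*sqrt(586)) = 26/sqrt(5860) = 0.339644
theta = arccos(26/sqrt(5860)) = 70.1448 degrees

a·b = 26, theta = 70.1448 deg


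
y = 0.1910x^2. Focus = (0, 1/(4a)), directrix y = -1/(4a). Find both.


a = 0.1910
1/(4a) = 1.3089
Focus = (0, 1.3089)
Directrix: y = -1.3089

Focus = (0, 1.3089), Directrix: y = -1.3089


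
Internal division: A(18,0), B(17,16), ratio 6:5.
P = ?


Px = (6*17 + 5*18)/11 = 192/11 = 17.4545
Py = (6*16 + 5*0)/11 = 96/11 = 8.7273

P = (17.4545, 8.7273)


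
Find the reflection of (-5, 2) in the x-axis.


Reflection rule for x-axis: (x, -y)
(-5, 2) -> (-5, -2)

(-5, -2)


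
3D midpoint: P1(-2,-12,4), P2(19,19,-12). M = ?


Mx = (-2+19)/2 = 8.5000
My = (-12+19)/2 = 3.5000
Mz = (4- 12)/2 = -4.0000

M = (8.5000, 3.5000, -4.0000)


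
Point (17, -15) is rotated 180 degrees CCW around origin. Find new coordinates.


cos(180) = -1, sin(180) = 0
x' = 17*(-1) + 15*0 = -17
y' = 17*0 - 15*(-1) = 15

(-17, 15)


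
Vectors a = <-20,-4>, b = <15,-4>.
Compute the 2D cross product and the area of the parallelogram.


cross = -20*(-4) + 4*15 = 80 + 60 = 140
Parallelogram area = |140| = 140

cross = 140, parallelogram area = 140


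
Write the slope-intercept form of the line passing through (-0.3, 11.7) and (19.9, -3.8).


m = (-15.5)/(20.2) = -0.7673
b = y1 - m*x1 = 11.7 - (-15.5*(-0.3))/(20.2) = 11.7 - 0.2302 = 11.4698

y = -0.7673x + 11.4698


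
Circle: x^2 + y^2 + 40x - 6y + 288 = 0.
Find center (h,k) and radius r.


h = -D/2 = -40/2 = -20
k = -E/2 = 6/2 = 3
r^2 = h^2 + k^2 - F = 400 + 9 - 288 = 121
r = 11

Center (-20, 3), radius = 11


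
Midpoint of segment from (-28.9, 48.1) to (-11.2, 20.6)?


Mx = (-28.9 - 11.2)/2 = -40.1/2 = -20.0500
My = (48.1 + 20.6)/2 = 68.7/2 = 34.3500

(-20.0500, 34.3500)


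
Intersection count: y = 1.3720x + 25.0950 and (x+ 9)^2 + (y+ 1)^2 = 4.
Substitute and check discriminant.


Substitute y = 1.3720x + 25.0950: (x+ 9)^2 + (1.3720x+25.0950+ 1)^2 = 4
Expand to Ax^2 + Bx + C = 0, where b-k = 26.095
A = 1+m^2 = 2.882384
B = 2(m(b-k) - h) = 2(1.3720*26.095 + 9) = 89.60468
C = h^2 + (b-k)^2 - r^2 = 81 + 680.949025 - 4 = 757.949025
disc = B^2-4AC = 8028.9987 - 8738.8006 = -709.8019
disc < 0

0 intersection points


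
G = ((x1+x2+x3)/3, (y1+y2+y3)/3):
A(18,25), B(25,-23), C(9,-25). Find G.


Gx = (18+25+9)/3 = 52/3 = 17.3333
Gy = (25- 23- 25)/3 = -23/3 = -7.6667

G = (17.3333, -7.6667)


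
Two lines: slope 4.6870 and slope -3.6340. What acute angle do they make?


m1-m2 = 8.321
1+m1*m2 = -16.032558
tan(theta) = |8.321/(-16.032558)| = 0.519006
theta = arctan(|8.321/(-16.032558)|) = 27.4296 degrees (acute angle)

27.4296 degrees


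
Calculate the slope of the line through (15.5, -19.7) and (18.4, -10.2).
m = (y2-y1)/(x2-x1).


dy = -10.2 + 19.7 = 9.5
dx = 18.4 - 15.5 = 2.9
m = 9.5/2.9 = 3.2759

m = 3.2759


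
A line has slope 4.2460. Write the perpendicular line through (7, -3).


Perpendicular slope = -1/m1 = -1/4.2460 = -0.2355
b2 = y0 - m2*x0 = -3 + 7/4.2460 = -3 + 1.6486 = -1.3514

y = -0.2355x - 1.3514


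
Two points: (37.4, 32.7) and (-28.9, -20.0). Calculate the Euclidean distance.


dx = -28.9 - 37.4 = -66.3
dy = -20.0 - 32.7 = -52.7
d = sqrt(4395.69 + 2777.29) = sqrt(7172.98) = 84.6934

84.6934


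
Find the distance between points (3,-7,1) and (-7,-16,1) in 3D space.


dx=-10, dy=-9, dz=0
d = sqrt(100+81+0) = sqrt(181) = 13.4536

13.4536


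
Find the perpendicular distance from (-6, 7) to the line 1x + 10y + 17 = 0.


|1*(-6) + 10*7 + 17| = |81| = 81
sqrt(1 + 100) = sqrt(101) = 10.0499
d = 81/sqrt(101) = 8.0598

8.0598


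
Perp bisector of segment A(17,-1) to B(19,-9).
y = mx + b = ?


Midpoint = (18, -5)
Slope of AB = dy/dx = -8/2 = -4.0000
Perp slope = -dx/dy = 2/8 = 0.2500
b = My - (perp slope)*Mx = -5 + (2*18)/(-8) = -5 - 4.5000 = -9.5000

y = 0.2500x - 9.5000


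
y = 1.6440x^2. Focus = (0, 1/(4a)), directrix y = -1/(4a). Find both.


a = 1.6440
1/(4a) = 0.1521
Focus = (0, 0.1521)
Directrix: y = -0.1521

Focus = (0, 0.1521), Directrix: y = -0.1521


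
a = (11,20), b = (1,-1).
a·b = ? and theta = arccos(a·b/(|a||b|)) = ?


a·b = 11*1 + 20*(-1) = 11 - 20 = -9
|a| = sqrt(121+400) = 22.8254
|b| = sqrt(1+1) = 1.4142
cos(theta) = -9/(sqrt(521)*sqrt(2)) = -9/sqrt(1042) = -0.278810
theta = arccos(-9/sqrt(1042)) = 106.1892 degrees

a·b = -9, theta = 106.1892 deg


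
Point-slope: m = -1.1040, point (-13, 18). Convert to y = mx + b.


y - 18 = -1.1040(x + 13)
y = -1.1040x + 18 + 1.1040*(-13)
y = -1.1040x + 3.6480

y = -1.1040x + 3.6480


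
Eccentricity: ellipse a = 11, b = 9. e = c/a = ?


c = sqrt(121-81) = sqrt(40) = 6.3246
e = c/a = sqrt(40)/11 = 0.5750

e = 0.5750


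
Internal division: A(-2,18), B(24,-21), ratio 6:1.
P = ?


Px = (6*24 + 1*(-2))/7 = 142/7 = 20.2857
Py = (6*(-21) + 1*18)/7 = -108/7 = -15.4286

P = (20.2857, -15.4286)


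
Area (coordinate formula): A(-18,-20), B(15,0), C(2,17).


-18*(0-17) = 306
15*(17+ 20) = 555
2*(-20-0) = -40
sum = 821
Area = |821|/2 = 410.5000

410.5000 sq units


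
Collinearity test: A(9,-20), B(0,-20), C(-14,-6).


9*(-20+ 6) + 0*(-6+ 20) - 14*(-20+ 20)
= -126 + 0 + 0 = -126

No, not collinear (determinant = -126)


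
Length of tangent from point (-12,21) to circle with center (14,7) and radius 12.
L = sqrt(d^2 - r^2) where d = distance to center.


d = sqrt((-12-14)^2 + (21-7)^2) = sqrt(676+196) = 29.5296
L = sqrt(872.0000 - 144) = sqrt(728.0000) = 26.9815

26.9815


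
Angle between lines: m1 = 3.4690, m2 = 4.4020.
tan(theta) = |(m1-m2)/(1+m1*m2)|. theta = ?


m1-m2 = -0.933
1+m1*m2 = 16.270538
tan(theta) = |-0.933/16.270538| = 0.057343
theta = arctan(|-0.933/16.270538|) = 3.2819 degrees (acute angle)

3.2819 degrees


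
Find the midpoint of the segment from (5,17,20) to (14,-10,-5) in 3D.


Mx = (5+14)/2 = 9.5000
My = (17- 10)/2 = 3.5000
Mz = (20- 5)/2 = 7.5000

M = (9.5000, 3.5000, 7.5000)


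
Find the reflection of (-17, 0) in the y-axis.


Reflection rule for y-axis: (-x, y)
(-17, 0) -> (17, 0)

(17, 0)


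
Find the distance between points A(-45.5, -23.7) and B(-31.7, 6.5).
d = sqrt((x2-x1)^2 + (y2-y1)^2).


dx = -31.7 + 45.5 = 13.8
dy = 6.5 + 23.7 = 30.2
d = sqrt(190.44 + 912.04) = sqrt(1102.48) = 33.2036

33.2036


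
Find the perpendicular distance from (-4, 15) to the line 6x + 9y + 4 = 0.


|6*(-4) + 9*15 + 4| = |115| = 115
sqrt(36 + 81) = sqrt(117) = 10.8167
d = 115/sqrt(117) = 10.6318

10.6318


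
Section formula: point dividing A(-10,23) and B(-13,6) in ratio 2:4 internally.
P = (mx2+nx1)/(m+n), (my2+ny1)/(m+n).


Px = (2*(-13) + 4*(-10))/6 = -66/6 = -11.0000
Py = (2*6 + 4*23)/6 = 104/6 = 17.3333

P = (-11.0000, 17.3333)


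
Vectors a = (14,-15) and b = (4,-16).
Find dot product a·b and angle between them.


a·b = 14*4 - 15*(-16) = 56 + 240 = 296
|a| = sqrt(196+225) = 20.5183
|b| = sqrt(16+256) = 16.4924
cos(theta) = 296/(sqrt(421)*sqrt(272)) = 296/sqrt(114512) = 0.874714
theta = arccos(296/sqrt(114512)) = 28.9888 degrees

a·b = 296, theta = 28.9888 deg


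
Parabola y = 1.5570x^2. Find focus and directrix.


a = 1.5570
1/(4a) = 0.1606
Focus = (0, 0.1606)
Directrix: y = -0.1606

Focus = (0, 0.1606), Directrix: y = -0.1606


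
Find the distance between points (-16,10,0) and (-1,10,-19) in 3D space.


dx=15, dy=0, dz=-19
d = sqrt(225+0+361) = sqrt(586) = 24.2074

24.2074


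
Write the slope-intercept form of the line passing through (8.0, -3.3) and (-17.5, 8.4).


m = (11.7)/(-25.5) = -0.4588
b = y1 - m*x1 = -3.3 - (11.7*8.0)/(-25.5) = -3.3 + 3.6706 = 0.3706

y = -0.4588x + 0.3706


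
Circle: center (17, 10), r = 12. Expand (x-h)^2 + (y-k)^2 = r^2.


(x-17)^2 + (y-10)^2 = 12^2
D = -2h = -34, E = -2k = -20
F = h^2+k^2-r^2 = 289+100-144 = 245

x^2 + y^2 - 34x - 20y + 245 = 0


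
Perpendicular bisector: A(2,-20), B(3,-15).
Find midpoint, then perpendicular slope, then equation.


Midpoint = (2.5, -17.5)
Slope of AB = dy/dx = 5/1 = 5.0000
Perp slope = -dx/dy = -1/5 = -0.2000
b = My - (perp slope)*Mx = -17.5 + (1*2.5)/5 = -17.5 + 0.5000 = -17.0000

y = -0.2000x - 17.0000


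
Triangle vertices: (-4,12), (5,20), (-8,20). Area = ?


-4*(20-20) = 0
5*(20-12) = 40
-8*(12-20) = 64
sum = 104
Area = |104|/2 = 52.0000

52.0000 sq units


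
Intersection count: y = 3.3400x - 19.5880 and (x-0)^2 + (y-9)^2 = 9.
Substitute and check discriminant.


Substitute y = 3.3400x - 19.5880: (x-0)^2 + (3.3400x- 19.5880-9)^2 = 9
Expand to Ax^2 + Bx + C = 0, where b-k = -28.588
A = 1+m^2 = 12.1556
B = 2(m(b-k) - h) = 2(3.3400*(-28.588) - 0) = -190.96784
C = h^2 + (b-k)^2 - r^2 = 0 + 817.273744 - 9 = 808.273744
disc = B^2-4AC = 36468.7159 - 39300.2093 = -2831.4934
disc < 0

0 intersection points


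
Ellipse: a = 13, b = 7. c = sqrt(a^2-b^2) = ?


c^2 = 13^2 - 7^2 = 169 - 49 = 120
c = sqrt(120) = 10.9545

c = 10.9545


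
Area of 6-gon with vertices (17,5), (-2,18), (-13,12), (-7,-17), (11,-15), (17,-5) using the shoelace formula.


sum(xi*y_{i+1}) = 17*18 - 2*12 - 13*(-17) - 7*(-15) + 11*(-5) + 17*5 = 638
sum(yi*x_{i+1}) = 5*(-2) + 18*(-13) + 12*(-7) - 17*11 - 15*17 - 5*17 = -855
Area = |638 + 855|/2 = 1493/2 = 746.5000

746.5000 sq units


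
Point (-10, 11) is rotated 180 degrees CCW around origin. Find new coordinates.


cos(180) = -1, sin(180) = 0
x' = -10*(-1) - 11*0 = 10
y' = -10*0 + 11*(-1) = -11

(10, -11)


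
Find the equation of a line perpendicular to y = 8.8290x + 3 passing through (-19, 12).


Perpendicular slope = -1/m1 = -1/8.8290 = -0.1133
b2 = y0 - m2*x0 = 12 - 19/8.8290 = 12 - 2.1520 = 9.8480

y = -0.1133x + 9.8480


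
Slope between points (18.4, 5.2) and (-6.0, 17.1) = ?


dy = 17.1 - 5.2 = 11.9
dx = -6.0 - 18.4 = -24.4
m = 11.9/(-24.4) = -0.4877

m = -0.4877


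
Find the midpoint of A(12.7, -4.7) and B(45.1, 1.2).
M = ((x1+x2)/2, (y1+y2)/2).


Mx = (12.7 + 45.1)/2 = 57.8/2 = 28.9000
My = (-4.7 + 1.2)/2 = -3.5/2 = -1.7500

(28.9000, -1.7500)


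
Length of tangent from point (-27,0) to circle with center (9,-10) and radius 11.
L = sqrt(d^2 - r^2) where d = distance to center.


d = sqrt((-27-9)^2 + (0+ 10)^2) = sqrt(1296+100) = 37.3631
L = sqrt(1396.0000 - 121) = sqrt(1275.0000) = 35.7071

35.7071


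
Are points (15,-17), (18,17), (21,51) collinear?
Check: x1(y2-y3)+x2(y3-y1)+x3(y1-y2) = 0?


15*(17-51) + 18*(51+ 17) + 21*(-17-17)
= -510 + 1224 - 714 = 0

Yes, collinear (determinant = 0)


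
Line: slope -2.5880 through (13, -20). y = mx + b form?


y + 20 = -2.5880(x - 13)
y = -2.5880x - 20 + 2.5880*13
y = -2.5880x + 13.6440

y = -2.5880x + 13.6440


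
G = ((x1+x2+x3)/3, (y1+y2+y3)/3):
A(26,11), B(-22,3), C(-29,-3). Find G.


Gx = (26- 22- 29)/3 = -25/3 = -8.3333
Gy = (11+3- 3)/3 = 11/3 = 3.6667

G = (-8.3333, 3.6667)


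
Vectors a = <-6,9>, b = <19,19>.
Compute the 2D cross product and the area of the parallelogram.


cross = -6*19 - 9*19 = -114 - 171 = -285
Parallelogram area = |-285| = 285

cross = -285, parallelogram area = 285


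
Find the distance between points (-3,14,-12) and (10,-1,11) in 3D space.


dx=13, dy=-15, dz=23
d = sqrt(169+225+529) = sqrt(923) = 30.3809

30.3809


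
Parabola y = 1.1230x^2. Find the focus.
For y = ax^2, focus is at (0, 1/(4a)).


a = 1.1230
4a = 4.4920
focus = (0, 1/4.4920) = (0, 0.2226)

Focus = (0, 0.2226)


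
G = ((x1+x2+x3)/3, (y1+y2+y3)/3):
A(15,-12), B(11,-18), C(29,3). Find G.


Gx = (15+11+29)/3 = 55/3 = 18.3333
Gy = (-12- 18+3)/3 = -27/3 = -9.0000

G = (18.3333, -9.0000)


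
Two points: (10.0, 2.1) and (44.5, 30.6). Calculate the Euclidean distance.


dx = 44.5 - 10.0 = 34.5
dy = 30.6 - 2.1 = 28.5
d = sqrt(1190.25 + 812.25) = sqrt(2002.5) = 44.7493

44.7493


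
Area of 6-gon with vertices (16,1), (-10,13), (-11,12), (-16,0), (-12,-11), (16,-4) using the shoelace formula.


sum(xi*y_{i+1}) = 16*13 - 10*12 - 11*0 - 16*(-11) - 12*(-4) + 16*1 = 328
sum(yi*x_{i+1}) = 1*(-10) + 13*(-11) + 12*(-16) + 0*(-12) - 11*16 - 4*16 = -585
Area = |328 + 585|/2 = 913/2 = 456.5000

456.5000 sq units


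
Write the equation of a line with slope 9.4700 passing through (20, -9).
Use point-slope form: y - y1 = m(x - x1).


y + 9 = 9.4700(x - 20)
y = 9.4700x - 9 - 9.4700*20
y = 9.4700x - 198.4000

y = 9.4700x - 198.4000


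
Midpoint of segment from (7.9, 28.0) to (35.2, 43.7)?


Mx = (7.9 + 35.2)/2 = 43.1/2 = 21.5500
My = (28.0 + 43.7)/2 = 71.7/2 = 35.8500

(21.5500, 35.8500)


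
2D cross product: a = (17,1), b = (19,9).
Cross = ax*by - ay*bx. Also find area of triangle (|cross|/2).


cross = 17*9 - 1*19 = 153 - 19 = 134
Triangle area = |134|/2 = 134/2 = 67.0000

cross = 134, triangle area = 67.0000


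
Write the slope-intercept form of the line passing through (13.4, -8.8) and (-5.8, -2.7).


m = (6.1)/(-19.2) = -0.3177
b = y1 - m*x1 = -8.8 - (6.1*13.4)/(-19.2) = -8.8 + 4.2573 = -4.5427

y = -0.3177x - 4.5427


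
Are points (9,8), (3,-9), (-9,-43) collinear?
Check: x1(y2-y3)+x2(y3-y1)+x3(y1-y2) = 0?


9*(-9+ 43) + 3*(-43-8) - 9*(8+ 9)
= 306 - 153 - 153 = 0

Yes, collinear (determinant = 0)


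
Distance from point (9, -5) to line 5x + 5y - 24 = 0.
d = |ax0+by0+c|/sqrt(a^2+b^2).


|5*9 + 5*(-5) - 24| = |-4| = 4
sqrt(25 + 25) = sqrt(50) = 7.0711
d = 4/sqrt(50) = 0.5657

0.5657


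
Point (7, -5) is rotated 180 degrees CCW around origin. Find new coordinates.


cos(180) = -1, sin(180) = 0
x' = 7*(-1) + 5*0 = -7
y' = 7*0 - 5*(-1) = 5

(-7, 5)


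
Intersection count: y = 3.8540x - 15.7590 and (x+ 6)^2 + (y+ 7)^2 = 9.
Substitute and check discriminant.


Substitute y = 3.8540x - 15.7590: (x+ 6)^2 + (3.8540x- 15.7590+ 7)^2 = 9
Expand to Ax^2 + Bx + C = 0, where b-k = -8.759
A = 1+m^2 = 15.853316
B = 2(m(b-k) - h) = 2(3.8540*(-8.759) + 6) = -55.514372
C = h^2 + (b-k)^2 - r^2 = 36 + 76.720081 - 9 = 103.720081
disc = B^2-4AC = 3081.8455 - 6577.2289 = -3495.3834
disc < 0

0 intersection points


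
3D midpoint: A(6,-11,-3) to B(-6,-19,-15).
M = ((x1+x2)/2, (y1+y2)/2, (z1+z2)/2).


Mx = (6- 6)/2 = 0
My = (-11- 19)/2 = -15.0000
Mz = (-3- 15)/2 = -9.0000

M = (0, -15.0000, -9.0000)


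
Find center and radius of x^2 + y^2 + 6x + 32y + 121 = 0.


h = -D/2 = -6/2 = -3
k = -E/2 = -32/2 = -16
r^2 = h^2 + k^2 - F = 9 + 256 - 121 = 144
r = 12

Center (-3, -16), radius = 12


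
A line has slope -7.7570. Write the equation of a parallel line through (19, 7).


Parallel lines have equal slopes.
m2 = -7.7570
b2 = 7 + 7.7570*19 = 154.3830

y = -7.7570x + 154.3830


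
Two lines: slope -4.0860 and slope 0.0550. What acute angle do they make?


m1-m2 = -4.141
1+m1*m2 = 0.77527
tan(theta) = |-4.141/0.77527| = 5.341365
theta = arctan(|-4.141/0.77527|) = 79.3960 degrees (acute angle)

79.3960 degrees


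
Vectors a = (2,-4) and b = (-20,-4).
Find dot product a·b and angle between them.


a·b = 2*(-20) - 4*(-4) = -40 + 16 = -24
|a| = sqrt(4+16) = 4.4721
|b| = sqrt(400+16) = 20.3961
cos(theta) = -24/(sqrt(20)*sqrt(416)) = -24/sqrt(8320) = -0.263117
theta = arccos(-24/sqrt(8320)) = 105.2551 degrees

a·b = -24, theta = 105.2551 deg


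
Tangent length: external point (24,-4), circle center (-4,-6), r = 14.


d = sqrt((24+ 4)^2 + (-4+ 6)^2) = sqrt(784+4) = 28.0713
L = sqrt(788.0000 - 196) = sqrt(592.0000) = 24.3311

24.3311


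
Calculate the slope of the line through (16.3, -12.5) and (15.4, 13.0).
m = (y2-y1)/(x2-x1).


dy = 13.0 + 12.5 = 25.5
dx = 15.4 - 16.3 = -0.9
m = 25.5/(-0.9) = -28.3333

m = -28.3333


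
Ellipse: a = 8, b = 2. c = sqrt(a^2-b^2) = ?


c^2 = 8^2 - 2^2 = 64 - 4 = 60
c = sqrt(60) = 7.7460

c = 7.7460


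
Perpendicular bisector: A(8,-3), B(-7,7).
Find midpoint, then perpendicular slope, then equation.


Midpoint = (0.5, 2)
Slope of AB = dy/dx = 10/(-15) = -0.6667
Perp slope = -dx/dy = 15/10 = 1.5000
b = My - (perp slope)*Mx = 2 + (-15*0.5)/10 = 2 - 0.7500 = 1.2500

y = 1.5000x + 1.2500


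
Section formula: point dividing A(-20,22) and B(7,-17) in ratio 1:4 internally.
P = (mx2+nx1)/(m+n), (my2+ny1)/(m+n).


Px = (1*7 + 4*(-20))/5 = -73/5 = -14.6000
Py = (1*(-17) + 4*22)/5 = 71/5 = 14.2000

P = (-14.6000, 14.2000)


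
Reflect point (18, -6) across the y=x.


Reflection rule for y=x: (y, x)
(18, -6) -> (-6, 18)

(-6, 18)


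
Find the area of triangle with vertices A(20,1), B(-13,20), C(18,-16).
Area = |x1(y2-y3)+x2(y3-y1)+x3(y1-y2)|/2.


20*(20+ 16) = 720
-13*(-16-1) = 221
18*(1-20) = -342
sum = 599
Area = |599|/2 = 299.5000

299.5000 sq units


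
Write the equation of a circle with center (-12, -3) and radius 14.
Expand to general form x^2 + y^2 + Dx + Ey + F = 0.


(x+ 12)^2 + (y+ 3)^2 = 14^2
D = -2h = 24, E = -2k = 6
F = h^2+k^2-r^2 = 144+9-196 = -43

x^2 + y^2 + 24x + 6y - 43 = 0


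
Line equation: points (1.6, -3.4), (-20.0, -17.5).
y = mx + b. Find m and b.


m = (-14.1)/(-21.6) = 0.6528
b = y1 - m*x1 = -3.4 - (-14.1*1.6)/(-21.6) = -3.4 - 1.0444 = -4.4444

y = 0.6528x - 4.4444


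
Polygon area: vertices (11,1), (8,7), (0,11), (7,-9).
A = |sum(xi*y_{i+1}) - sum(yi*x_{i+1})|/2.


sum(xi*y_{i+1}) = 11*7 + 8*11 + 0*(-9) + 7*1 = 172
sum(yi*x_{i+1}) = 1*8 + 7*0 + 11*7 - 9*11 = -14
Area = |172 + 14|/2 = 186/2 = 93.0000

93.0000 sq units


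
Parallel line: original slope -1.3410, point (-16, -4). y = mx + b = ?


Parallel lines have equal slopes.
m2 = -1.3410
b2 = -4 + 1.3410*(-16) = -25.4560

y = -1.3410x - 25.4560


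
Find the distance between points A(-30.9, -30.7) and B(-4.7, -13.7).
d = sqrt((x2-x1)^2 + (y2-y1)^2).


dx = -4.7 + 30.9 = 26.2
dy = -13.7 + 30.7 = 17.0
d = sqrt(686.44 + 289.0) = sqrt(975.44) = 31.2320

31.2320


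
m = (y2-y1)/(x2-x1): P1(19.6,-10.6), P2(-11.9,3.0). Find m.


dy = 3.0 + 10.6 = 13.6
dx = -11.9 - 19.6 = -31.5
m = 13.6/(-31.5) = -0.4317

m = -0.4317


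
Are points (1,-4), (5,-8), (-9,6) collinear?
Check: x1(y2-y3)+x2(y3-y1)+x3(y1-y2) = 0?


1*(-8-6) + 5*(6+ 4) - 9*(-4+ 8)
= -14 + 50 - 36 = 0

Yes, collinear (determinant = 0)


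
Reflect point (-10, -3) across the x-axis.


Reflection rule for x-axis: (x, -y)
(-10, -3) -> (-10, 3)

(-10, 3)


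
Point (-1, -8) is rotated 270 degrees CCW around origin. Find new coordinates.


cos(270) = 0, sin(270) = -1
x' = -1*0 + 8*(-1) = -8
y' = -1*(-1) - 8*0 = 1

(-8, 1)


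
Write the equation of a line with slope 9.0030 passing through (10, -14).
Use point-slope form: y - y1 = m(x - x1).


y + 14 = 9.0030(x - 10)
y = 9.0030x - 14 - 9.0030*10
y = 9.0030x - 104.0300

y = 9.0030x - 104.0300


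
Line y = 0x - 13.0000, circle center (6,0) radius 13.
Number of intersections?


Substitute y = 0x - 13.0000: (x-6)^2 + (0x- 13.0000-0)^2 = 169
Expand to Ax^2 + Bx + C = 0, where b-k = -13
A = 1+m^2 = 1
B = 2(m(b-k) - h) = 2(0*(-13) - 6) = -12
C = h^2 + (b-k)^2 - r^2 = 36 + 169 - 169 = 36
disc = B^2-4AC = 144.0000 - 144.0000 = 0
disc = 0

1 intersection point (tangent)


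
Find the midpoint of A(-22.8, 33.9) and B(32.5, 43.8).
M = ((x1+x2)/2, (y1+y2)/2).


Mx = (-22.8 + 32.5)/2 = 9.7/2 = 4.8500
My = (33.9 + 43.8)/2 = 77.7/2 = 38.8500

(4.8500, 38.8500)


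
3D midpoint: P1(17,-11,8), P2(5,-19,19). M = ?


Mx = (17+5)/2 = 11.0000
My = (-11- 19)/2 = -15.0000
Mz = (8+19)/2 = 13.5000

M = (11.0000, -15.0000, 13.5000)


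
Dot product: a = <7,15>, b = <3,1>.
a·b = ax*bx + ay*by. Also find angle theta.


a·b = 7*3 + 15*1 = 21 + 15 = 36
|a| = sqrt(49+225) = 16.5529
|b| = sqrt(9+1) = 3.1623
cos(theta) = 36/(sqrt(274)*sqrt(10)) = 36/sqrt(2740) = 0.687745
theta = arccos(36/sqrt(2740)) = 46.5482 degrees

a·b = 36, theta = 46.5482 deg


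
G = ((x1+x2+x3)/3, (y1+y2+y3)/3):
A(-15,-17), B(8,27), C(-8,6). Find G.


Gx = (-15+8- 8)/3 = -15/3 = -5.0000
Gy = (-17+27+6)/3 = 16/3 = 5.3333

G = (-5.0000, 5.3333)


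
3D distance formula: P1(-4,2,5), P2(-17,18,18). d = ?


dx=-13, dy=16, dz=13
d = sqrt(169+256+169) = sqrt(594) = 24.3721

24.3721


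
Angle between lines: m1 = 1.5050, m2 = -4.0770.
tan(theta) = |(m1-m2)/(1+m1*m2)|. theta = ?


m1-m2 = 5.582
1+m1*m2 = -5.135885
tan(theta) = |5.582/(-5.135885)| = 1.086862
theta = arctan(|5.582/(-5.135885)|) = 47.3835 degrees (acute angle)

47.3835 degrees


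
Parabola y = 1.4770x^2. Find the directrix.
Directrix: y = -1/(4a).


a = 1.4770
1/(4a) = 0.1693
directrix: y = -0.1693 = -0.1693

y = -0.1693


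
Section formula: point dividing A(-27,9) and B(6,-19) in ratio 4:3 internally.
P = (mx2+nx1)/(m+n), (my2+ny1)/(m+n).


Px = (4*6 + 3*(-27))/7 = -57/7 = -8.1429
Py = (4*(-19) + 3*9)/7 = -49/7 = -7.0000

P = (-8.1429, -7.0000)


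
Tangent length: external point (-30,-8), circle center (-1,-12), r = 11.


d = sqrt((-30+ 1)^2 + (-8+ 12)^2) = sqrt(841+16) = 29.2746
L = sqrt(857.0000 - 121) = sqrt(736.0000) = 27.1293

27.1293


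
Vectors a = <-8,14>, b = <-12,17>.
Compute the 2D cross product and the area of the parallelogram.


cross = -8*17 - 14*(-12) = -136 + 168 = 32
Parallelogram area = |32| = 32

cross = 32, parallelogram area = 32


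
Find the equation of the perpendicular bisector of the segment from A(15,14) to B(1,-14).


Midpoint = (8, 0)
Slope of AB = dy/dx = -28/(-14) = 2.0000
Perp slope = -dx/dy = -14/28 = -0.5000
b = My - (perp slope)*Mx = 0 + (-14*8)/(-28) = 0 + 4.0000 = 4.0000

y = -0.5000x + 4.0000


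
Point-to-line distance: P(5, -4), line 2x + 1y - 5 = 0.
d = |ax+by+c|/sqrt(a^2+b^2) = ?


|2*5 + 1*(-4) - 5| = |1| = 1
sqrt(4 + 1) = sqrt(5) = 2.2361
d = 1/sqrt(5) = 0.4472

0.4472


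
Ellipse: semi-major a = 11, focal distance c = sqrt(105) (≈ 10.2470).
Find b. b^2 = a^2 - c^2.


b^2 = 11^2 - (sqrt(105))^2 = 121 - 105 = 16
b = sqrt(16) = 4

b = 4


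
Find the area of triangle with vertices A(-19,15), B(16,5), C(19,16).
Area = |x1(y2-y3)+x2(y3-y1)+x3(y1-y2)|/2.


-19*(5-16) = 209
16*(16-15) = 16
19*(15-5) = 190
sum = 415
Area = |415|/2 = 207.5000

207.5000 sq units


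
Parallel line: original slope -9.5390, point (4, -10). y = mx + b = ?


Parallel lines have equal slopes.
m2 = -9.5390
b2 = -10 + 9.5390*4 = 28.1560

y = -9.5390x + 28.1560


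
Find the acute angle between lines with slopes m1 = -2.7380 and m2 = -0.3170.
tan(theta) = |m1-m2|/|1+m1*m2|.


m1-m2 = -2.421
1+m1*m2 = 1.867946
tan(theta) = |-2.421/1.867946| = 1.296076
theta = arctan(|-2.421/1.867946|) = 52.3477 degrees (acute angle)

52.3477 degrees


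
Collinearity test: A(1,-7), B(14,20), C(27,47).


1*(20-47) + 14*(47+ 7) + 27*(-7-20)
= -27 + 756 - 729 = 0

Yes, collinear (determinant = 0)


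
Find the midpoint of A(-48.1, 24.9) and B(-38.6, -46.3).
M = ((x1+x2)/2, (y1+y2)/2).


Mx = (-48.1 - 38.6)/2 = -86.7/2 = -43.3500
My = (24.9 - 46.3)/2 = -21.4/2 = -10.7000

(-43.3500, -10.7000)


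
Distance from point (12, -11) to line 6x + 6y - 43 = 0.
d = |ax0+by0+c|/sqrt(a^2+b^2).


|6*12 + 6*(-11) - 43| = |-37| = 37
sqrt(36 + 36) = sqrt(72) = 8.4853
d = 37/sqrt(72) = 4.3605

4.3605


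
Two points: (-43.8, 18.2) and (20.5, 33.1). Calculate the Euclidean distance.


dx = 20.5 + 43.8 = 64.3
dy = 33.1 - 18.2 = 14.9
d = sqrt(4134.49 + 222.01) = sqrt(4356.5) = 66.0038

66.0038


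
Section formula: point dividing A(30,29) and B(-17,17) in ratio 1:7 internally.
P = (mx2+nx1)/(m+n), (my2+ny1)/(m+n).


Px = (1*(-17) + 7*30)/8 = 193/8 = 24.1250
Py = (1*17 + 7*29)/8 = 220/8 = 27.5000

P = (24.1250, 27.5000)


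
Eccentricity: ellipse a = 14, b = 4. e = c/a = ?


c = sqrt(196-16) = sqrt(180) = 13.4164
e = c/a = sqrt(180)/14 = 0.9583

e = 0.9583


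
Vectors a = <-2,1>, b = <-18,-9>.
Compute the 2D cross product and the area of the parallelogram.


cross = -2*(-9) - 1*(-18) = 18 + 18 = 36
Parallelogram area = |36| = 36

cross = 36, parallelogram area = 36


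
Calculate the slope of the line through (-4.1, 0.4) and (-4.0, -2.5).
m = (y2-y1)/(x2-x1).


dy = -2.5 - 0.4 = -2.9
dx = -4.0 + 4.1 = 0.1
m = -2.9/0.1 = -29.0000

m = -29.0000


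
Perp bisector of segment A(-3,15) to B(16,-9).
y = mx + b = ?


Midpoint = (6.5, 3)
Slope of AB = dy/dx = -24/19 = -1.2632
Perp slope = -dx/dy = 19/24 = 0.7917
b = My - (perp slope)*Mx = 3 + (19*6.5)/(-24) = 3 - 5.1458 = -2.1458

y = 0.7917x - 2.1458
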